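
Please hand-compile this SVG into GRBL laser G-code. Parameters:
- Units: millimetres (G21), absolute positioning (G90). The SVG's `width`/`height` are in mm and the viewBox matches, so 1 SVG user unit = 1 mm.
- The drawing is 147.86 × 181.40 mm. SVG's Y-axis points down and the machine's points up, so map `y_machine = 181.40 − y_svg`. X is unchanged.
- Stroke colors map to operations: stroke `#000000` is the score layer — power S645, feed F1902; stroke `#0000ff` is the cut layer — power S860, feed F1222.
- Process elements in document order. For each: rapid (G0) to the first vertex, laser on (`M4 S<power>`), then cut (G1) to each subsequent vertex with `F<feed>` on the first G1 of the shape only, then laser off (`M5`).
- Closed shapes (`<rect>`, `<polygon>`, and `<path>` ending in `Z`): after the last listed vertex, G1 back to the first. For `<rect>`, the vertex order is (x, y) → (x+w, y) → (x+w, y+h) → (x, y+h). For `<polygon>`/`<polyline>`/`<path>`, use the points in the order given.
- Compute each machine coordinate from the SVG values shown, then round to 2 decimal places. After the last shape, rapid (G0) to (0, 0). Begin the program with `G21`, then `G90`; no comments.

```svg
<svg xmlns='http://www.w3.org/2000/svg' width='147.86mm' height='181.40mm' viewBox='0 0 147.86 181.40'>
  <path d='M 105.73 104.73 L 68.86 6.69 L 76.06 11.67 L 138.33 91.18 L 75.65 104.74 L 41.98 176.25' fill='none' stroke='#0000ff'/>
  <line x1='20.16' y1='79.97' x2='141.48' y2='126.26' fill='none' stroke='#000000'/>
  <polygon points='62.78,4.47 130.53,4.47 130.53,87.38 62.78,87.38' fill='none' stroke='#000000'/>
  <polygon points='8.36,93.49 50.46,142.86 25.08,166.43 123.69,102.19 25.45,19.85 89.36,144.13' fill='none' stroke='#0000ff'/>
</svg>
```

Since the viewBox matches the mm dimensions, user units are millimetres directly. The only transform is the Y-flip y_m = 181.40 − y_svg.

Shape 1 is a open polyline drawn with `<path>`. Its stroke #0000ff means cut at S860, F1222. After flipping Y the toolpath is (105.73,76.67) → (68.86,174.71) → (76.06,169.73) → (138.33,90.22) → (75.65,76.66) → (41.98,5.15).

Shape 2 is a line segment drawn with `<line>`. Its stroke #000000 means score at S645, F1902. After flipping Y the toolpath is (20.16,101.43) → (141.48,55.14).

Shape 3 is a rectangle drawn with `<polygon>`. Its stroke #000000 means score at S645, F1902. After flipping Y the toolpath is (62.78,176.93) → (130.53,176.93) → (130.53,94.02) → (62.78,94.02) → (62.78,176.93), returning to the start.

Shape 4 is a closed polygon drawn with `<polygon>`. Its stroke #0000ff means cut at S860, F1222. After flipping Y the toolpath is (8.36,87.91) → (50.46,38.54) → (25.08,14.97) → (123.69,79.21) → (25.45,161.55) → (89.36,37.27) → (8.36,87.91), returning to the start.

G21
G90
G0 X105.73 Y76.67
M4 S860
G1 X68.86 Y174.71 F1222
G1 X76.06 Y169.73
G1 X138.33 Y90.22
G1 X75.65 Y76.66
G1 X41.98 Y5.15
M5
G0 X20.16 Y101.43
M4 S645
G1 X141.48 Y55.14 F1902
M5
G0 X62.78 Y176.93
M4 S645
G1 X130.53 Y176.93 F1902
G1 X130.53 Y94.02
G1 X62.78 Y94.02
G1 X62.78 Y176.93
M5
G0 X8.36 Y87.91
M4 S860
G1 X50.46 Y38.54 F1222
G1 X25.08 Y14.97
G1 X123.69 Y79.21
G1 X25.45 Y161.55
G1 X89.36 Y37.27
G1 X8.36 Y87.91
M5
G0 X0.00 Y0.00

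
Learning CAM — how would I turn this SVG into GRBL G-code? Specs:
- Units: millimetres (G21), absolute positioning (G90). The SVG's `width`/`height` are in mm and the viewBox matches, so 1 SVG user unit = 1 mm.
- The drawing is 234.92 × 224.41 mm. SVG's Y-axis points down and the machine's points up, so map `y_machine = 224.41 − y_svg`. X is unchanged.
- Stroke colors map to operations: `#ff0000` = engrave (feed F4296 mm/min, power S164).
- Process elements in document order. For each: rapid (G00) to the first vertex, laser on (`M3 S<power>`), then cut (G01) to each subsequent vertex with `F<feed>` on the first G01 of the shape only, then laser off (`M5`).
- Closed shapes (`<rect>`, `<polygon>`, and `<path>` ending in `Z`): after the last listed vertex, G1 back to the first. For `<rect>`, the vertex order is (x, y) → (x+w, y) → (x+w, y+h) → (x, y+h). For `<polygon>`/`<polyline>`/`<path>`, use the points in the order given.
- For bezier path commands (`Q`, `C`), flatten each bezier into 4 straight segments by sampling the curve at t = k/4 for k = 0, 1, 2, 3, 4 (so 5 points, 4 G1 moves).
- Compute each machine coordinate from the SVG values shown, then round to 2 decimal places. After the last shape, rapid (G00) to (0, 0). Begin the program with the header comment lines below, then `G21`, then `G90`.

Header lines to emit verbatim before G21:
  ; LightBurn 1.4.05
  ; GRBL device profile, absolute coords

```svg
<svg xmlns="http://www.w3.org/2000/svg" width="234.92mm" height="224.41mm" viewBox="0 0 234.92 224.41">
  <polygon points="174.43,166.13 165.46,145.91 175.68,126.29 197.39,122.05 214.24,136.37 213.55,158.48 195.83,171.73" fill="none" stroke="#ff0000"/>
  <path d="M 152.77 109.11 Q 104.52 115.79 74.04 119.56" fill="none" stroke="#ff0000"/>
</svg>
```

viewBox `0 0 234.92 224.41` with mm width/height → 1 unit = 1 mm. Flip: y_m = 224.41 − y_svg.

**Shape 1** — `<polygon>` regular polygon, stroke `#ff0000` → engrave (S164, F4296). Machine vertices: (174.43,58.28) → (165.46,78.50) → (175.68,98.12) → (197.39,102.36) → (214.24,88.04) → (213.55,65.93) → (195.83,52.68) → (174.43,58.28). Closed: final G1 returns to the first vertex.

**Shape 2** — `<path>` quadratic bezier, stroke `#ff0000` → engrave (S164, F4296). Control points (SVG): P0=(152.77,109.11), P1=(104.52,115.79), P2=(74.04,119.56); sampled at t=k/4. Machine vertices: (152.77,115.30) → (129.76,112.14) → (108.96,109.35) → (90.39,106.92) → (74.04,104.85). Open path.

; LightBurn 1.4.05
; GRBL device profile, absolute coords
G21
G90
G00 X174.43 Y58.28
M3 S164
G01 X165.46 Y78.50 F4296
G01 X175.68 Y98.12
G01 X197.39 Y102.36
G01 X214.24 Y88.04
G01 X213.55 Y65.93
G01 X195.83 Y52.68
G01 X174.43 Y58.28
M5
G00 X152.77 Y115.30
M3 S164
G01 X129.76 Y112.14 F4296
G01 X108.96 Y109.35
G01 X90.39 Y106.92
G01 X74.04 Y104.85
M5
G00 X0.00 Y0.00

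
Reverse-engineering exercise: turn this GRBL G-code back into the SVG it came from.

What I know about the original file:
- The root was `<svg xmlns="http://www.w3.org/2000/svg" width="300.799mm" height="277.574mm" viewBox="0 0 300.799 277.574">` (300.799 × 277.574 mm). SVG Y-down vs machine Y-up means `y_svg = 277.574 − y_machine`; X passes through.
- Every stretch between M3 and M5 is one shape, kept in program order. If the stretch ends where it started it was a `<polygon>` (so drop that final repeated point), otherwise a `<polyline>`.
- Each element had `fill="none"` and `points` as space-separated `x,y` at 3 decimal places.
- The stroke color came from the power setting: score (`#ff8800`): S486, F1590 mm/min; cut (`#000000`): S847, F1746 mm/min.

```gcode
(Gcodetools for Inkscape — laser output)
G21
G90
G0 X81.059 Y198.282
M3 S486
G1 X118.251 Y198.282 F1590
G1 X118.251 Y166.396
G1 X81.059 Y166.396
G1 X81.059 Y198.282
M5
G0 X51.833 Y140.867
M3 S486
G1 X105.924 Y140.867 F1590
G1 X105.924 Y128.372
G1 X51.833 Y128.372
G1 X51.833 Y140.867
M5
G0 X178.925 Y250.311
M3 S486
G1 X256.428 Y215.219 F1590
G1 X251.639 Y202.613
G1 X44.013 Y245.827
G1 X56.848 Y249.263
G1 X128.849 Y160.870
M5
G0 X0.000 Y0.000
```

<svg xmlns="http://www.w3.org/2000/svg" width="300.799mm" height="277.574mm" viewBox="0 0 300.799 277.574">
  <polygon points="81.059,79.292 118.251,79.292 118.251,111.178 81.059,111.178" fill="none" stroke="#ff8800"/>
  <polygon points="51.833,136.707 105.924,136.707 105.924,149.202 51.833,149.202" fill="none" stroke="#ff8800"/>
  <polyline points="178.925,27.263 256.428,62.355 251.639,74.961 44.013,31.747 56.848,28.311 128.849,116.704" fill="none" stroke="#ff8800"/>
</svg>

Machine Y-up, SVG Y-down with viewBox height 277.574, so y_svg = 277.574 − y_machine; X carries over. Every run uses S486, so all elements get stroke `#ff8800` (score).

Run 1: The run returns to its start, so emit a `<polygon>` with points (Y-flipped): 81.059,79.292 118.251,79.292 118.251,111.178 81.059,111.178.

Run 2: The run returns to its start, so emit a `<polygon>` with points (Y-flipped): 51.833,136.707 105.924,136.707 105.924,149.202 51.833,149.202.

Run 3: The run is open, so emit a `<polyline>` with points (Y-flipped): 178.925,27.263 256.428,62.355 251.639,74.961 44.013,31.747 56.848,28.311 128.849,116.704.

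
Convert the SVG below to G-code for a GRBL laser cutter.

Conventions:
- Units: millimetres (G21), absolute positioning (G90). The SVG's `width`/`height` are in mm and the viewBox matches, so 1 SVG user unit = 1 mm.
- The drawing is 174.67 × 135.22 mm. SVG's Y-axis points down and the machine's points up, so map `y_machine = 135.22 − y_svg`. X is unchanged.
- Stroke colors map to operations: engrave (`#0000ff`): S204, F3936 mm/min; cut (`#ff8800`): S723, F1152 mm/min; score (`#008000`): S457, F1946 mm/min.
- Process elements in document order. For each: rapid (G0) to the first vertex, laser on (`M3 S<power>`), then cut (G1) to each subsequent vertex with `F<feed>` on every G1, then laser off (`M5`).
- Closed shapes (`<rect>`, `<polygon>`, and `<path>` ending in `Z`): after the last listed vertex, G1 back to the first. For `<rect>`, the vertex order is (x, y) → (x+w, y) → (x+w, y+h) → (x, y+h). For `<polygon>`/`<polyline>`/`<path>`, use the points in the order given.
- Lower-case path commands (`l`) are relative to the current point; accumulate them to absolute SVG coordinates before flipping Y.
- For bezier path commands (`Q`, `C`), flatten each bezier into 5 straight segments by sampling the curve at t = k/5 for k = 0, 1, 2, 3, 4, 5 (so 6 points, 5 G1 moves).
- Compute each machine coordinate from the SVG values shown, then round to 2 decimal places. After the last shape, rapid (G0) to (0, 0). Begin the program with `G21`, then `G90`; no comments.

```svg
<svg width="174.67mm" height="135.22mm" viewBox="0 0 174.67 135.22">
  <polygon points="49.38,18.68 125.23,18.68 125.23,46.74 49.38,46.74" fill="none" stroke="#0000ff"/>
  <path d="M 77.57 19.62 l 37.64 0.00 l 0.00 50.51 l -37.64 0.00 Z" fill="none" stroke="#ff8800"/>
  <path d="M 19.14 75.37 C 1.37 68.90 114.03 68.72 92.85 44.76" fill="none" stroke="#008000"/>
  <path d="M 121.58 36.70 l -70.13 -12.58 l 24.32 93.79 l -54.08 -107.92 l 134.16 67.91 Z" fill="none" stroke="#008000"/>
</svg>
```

1 u = 1 mm; y_m = 135.22 − y.

[1] `<polygon>` rectangle, #0000ff→engrave S204 F3936: (49.38,116.54) → (125.23,116.54) → (125.23,88.48) → (49.38,88.48) → (49.38,116.54) (closed)

[2] `<path>` rectangle, #ff8800→cut S723 F1152: (77.57,115.60) → (115.21,115.60) → (115.21,65.09) → (77.57,65.09) → (77.57,115.60) (closed)

[3] `<path>` cubic bezier, #008000→score S457 F1946: (19.14,59.85) → (22.02,63.22) → (43.51,66.52) → (70.94,71.20) → (91.61,78.70) → (92.85,90.46)

[4] `<path>` closed polygon, #008000→score S457 F1946: (121.58,98.52) → (51.45,111.10) → (75.77,17.31) → (21.69,125.23) → (155.85,57.32) → (121.58,98.52) (closed)

G21
G90
G0 X49.38 Y116.54
M3 S204
G1 X125.23 Y116.54 F3936
G1 X125.23 Y88.48 F3936
G1 X49.38 Y88.48 F3936
G1 X49.38 Y116.54 F3936
M5
G0 X77.57 Y115.60
M3 S723
G1 X115.21 Y115.60 F1152
G1 X115.21 Y65.09 F1152
G1 X77.57 Y65.09 F1152
G1 X77.57 Y115.60 F1152
M5
G0 X19.14 Y59.85
M3 S457
G1 X22.02 Y63.22 F1946
G1 X43.51 Y66.52 F1946
G1 X70.94 Y71.20 F1946
G1 X91.61 Y78.70 F1946
G1 X92.85 Y90.46 F1946
M5
G0 X121.58 Y98.52
M3 S457
G1 X51.45 Y111.10 F1946
G1 X75.77 Y17.31 F1946
G1 X21.69 Y125.23 F1946
G1 X155.85 Y57.32 F1946
G1 X121.58 Y98.52 F1946
M5
G0 X0.00 Y0.00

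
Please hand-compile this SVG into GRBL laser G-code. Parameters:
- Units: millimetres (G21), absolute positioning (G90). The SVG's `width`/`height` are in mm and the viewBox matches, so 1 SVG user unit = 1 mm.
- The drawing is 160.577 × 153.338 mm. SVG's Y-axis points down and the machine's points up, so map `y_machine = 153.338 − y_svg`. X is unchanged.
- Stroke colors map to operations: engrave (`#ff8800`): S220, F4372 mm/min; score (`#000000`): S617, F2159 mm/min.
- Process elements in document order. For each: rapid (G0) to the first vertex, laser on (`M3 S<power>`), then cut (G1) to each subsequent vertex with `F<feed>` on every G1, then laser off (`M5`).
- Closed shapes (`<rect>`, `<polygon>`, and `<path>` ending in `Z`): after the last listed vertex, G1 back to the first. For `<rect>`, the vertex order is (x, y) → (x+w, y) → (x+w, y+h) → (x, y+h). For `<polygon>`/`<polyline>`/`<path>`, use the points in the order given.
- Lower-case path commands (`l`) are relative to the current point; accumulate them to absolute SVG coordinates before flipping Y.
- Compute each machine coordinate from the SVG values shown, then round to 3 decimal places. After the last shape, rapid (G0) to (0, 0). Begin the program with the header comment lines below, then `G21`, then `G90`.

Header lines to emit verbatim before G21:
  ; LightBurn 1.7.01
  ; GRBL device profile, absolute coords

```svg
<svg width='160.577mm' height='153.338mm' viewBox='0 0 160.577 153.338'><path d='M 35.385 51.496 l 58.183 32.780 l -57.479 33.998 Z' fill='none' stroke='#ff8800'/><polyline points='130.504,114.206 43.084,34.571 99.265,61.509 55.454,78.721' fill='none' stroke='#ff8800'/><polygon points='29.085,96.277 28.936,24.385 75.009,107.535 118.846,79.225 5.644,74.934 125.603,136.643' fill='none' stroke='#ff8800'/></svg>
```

Since the viewBox matches the mm dimensions, user units are millimetres directly. The only transform is the Y-flip y_m = 153.338 − y_svg.

Shape 1 is a regular polygon drawn with `<path>`. Its stroke #ff8800 means engrave at S220, F4372. After flipping Y the toolpath is (35.385,101.842) → (93.568,69.062) → (36.089,35.064) → (35.385,101.842), returning to the start.

Shape 2 is a open polyline drawn with `<polyline>`. Its stroke #ff8800 means engrave at S220, F4372. After flipping Y the toolpath is (130.504,39.132) → (43.084,118.767) → (99.265,91.829) → (55.454,74.617).

Shape 3 is a closed polygon drawn with `<polygon>`. Its stroke #ff8800 means engrave at S220, F4372. After flipping Y the toolpath is (29.085,57.061) → (28.936,128.953) → (75.009,45.803) → (118.846,74.113) → (5.644,78.404) → (125.603,16.695) → (29.085,57.061), returning to the start.

; LightBurn 1.7.01
; GRBL device profile, absolute coords
G21
G90
G0 X35.385 Y101.842
M3 S220
G1 X93.568 Y69.062 F4372
G1 X36.089 Y35.064 F4372
G1 X35.385 Y101.842 F4372
M5
G0 X130.504 Y39.132
M3 S220
G1 X43.084 Y118.767 F4372
G1 X99.265 Y91.829 F4372
G1 X55.454 Y74.617 F4372
M5
G0 X29.085 Y57.061
M3 S220
G1 X28.936 Y128.953 F4372
G1 X75.009 Y45.803 F4372
G1 X118.846 Y74.113 F4372
G1 X5.644 Y78.404 F4372
G1 X125.603 Y16.695 F4372
G1 X29.085 Y57.061 F4372
M5
G0 X0.000 Y0.000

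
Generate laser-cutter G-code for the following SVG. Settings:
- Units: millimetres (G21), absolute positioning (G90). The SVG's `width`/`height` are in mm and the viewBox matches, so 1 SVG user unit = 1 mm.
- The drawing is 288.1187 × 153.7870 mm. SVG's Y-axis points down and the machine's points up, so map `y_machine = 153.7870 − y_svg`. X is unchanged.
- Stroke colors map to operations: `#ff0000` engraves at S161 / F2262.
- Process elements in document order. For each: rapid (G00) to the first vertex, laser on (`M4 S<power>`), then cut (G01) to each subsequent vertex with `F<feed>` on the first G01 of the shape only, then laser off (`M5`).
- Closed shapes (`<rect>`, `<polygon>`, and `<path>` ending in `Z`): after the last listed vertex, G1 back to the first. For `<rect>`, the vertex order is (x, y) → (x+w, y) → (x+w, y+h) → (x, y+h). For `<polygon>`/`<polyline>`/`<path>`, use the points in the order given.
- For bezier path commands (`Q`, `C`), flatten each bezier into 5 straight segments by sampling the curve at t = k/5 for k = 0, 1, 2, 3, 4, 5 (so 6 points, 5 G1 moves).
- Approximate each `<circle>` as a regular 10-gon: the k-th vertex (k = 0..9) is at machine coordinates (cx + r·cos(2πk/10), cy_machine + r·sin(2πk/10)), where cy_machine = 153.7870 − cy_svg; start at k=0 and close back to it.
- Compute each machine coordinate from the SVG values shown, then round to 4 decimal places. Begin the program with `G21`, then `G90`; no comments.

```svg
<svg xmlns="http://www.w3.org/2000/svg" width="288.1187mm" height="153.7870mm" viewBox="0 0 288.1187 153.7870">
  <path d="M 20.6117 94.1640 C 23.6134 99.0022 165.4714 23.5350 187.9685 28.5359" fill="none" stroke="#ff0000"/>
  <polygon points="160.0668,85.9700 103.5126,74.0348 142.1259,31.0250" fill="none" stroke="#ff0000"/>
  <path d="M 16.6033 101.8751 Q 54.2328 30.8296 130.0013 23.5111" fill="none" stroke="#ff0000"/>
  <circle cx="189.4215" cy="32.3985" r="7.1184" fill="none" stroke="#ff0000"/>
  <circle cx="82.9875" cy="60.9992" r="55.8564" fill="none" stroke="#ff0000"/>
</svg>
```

1 u = 1 mm; y_m = 153.7870 − y.

[1] `<path>` cubic bezier, #ff0000→engrave S161 F2262: (20.6117,59.6230) → (37.0097,65.0705) → (74.3389,82.0742) → (120.2046,102.9170) → (162.2127,119.8817) → (187.9685,125.2511)

[2] `<polygon>` regular polygon, #ff0000→engrave S161 F2262: (160.0668,67.8170) → (103.5126,79.7522) → (142.1259,122.7620) → (160.0668,67.8170) (closed)

[3] `<path>` quadratic bezier, #ff0000→engrave S161 F2262: (16.6033,51.9119) → (33.1807,77.7810) → (52.8091,98.5520) → (75.4887,114.2248) → (101.2195,124.7994) → (130.0013,130.2759)

[4] `<circle>` circle, #ff0000→engrave S161 F2262: (196.5399,121.3885) → (195.1804,125.5726) → (191.6212,128.1585) → (187.2218,128.1585) → (183.6626,125.5726) → (182.3031,121.3885) → (183.6626,117.2044) → (187.2218,114.6185) → (191.6212,114.6185) → (195.1804,117.2044) → (196.5399,121.3885) (closed)

[5] `<circle>` circle, #ff0000→engrave S161 F2262: (138.8439,92.7878) → (128.1763,125.6194) → (100.2481,145.9104) → (65.7269,145.9104) → (37.7987,125.6194) → (27.1311,92.7878) → (37.7987,59.9562) → (65.7269,39.6652) → (100.2481,39.6652) → (128.1763,59.9562) → (138.8439,92.7878) (closed)

G21
G90
G00 X20.6117 Y59.6230
M4 S161
G01 X37.0097 Y65.0705 F2262
G01 X74.3389 Y82.0742
G01 X120.2046 Y102.9170
G01 X162.2127 Y119.8817
G01 X187.9685 Y125.2511
M5
G00 X160.0668 Y67.8170
M4 S161
G01 X103.5126 Y79.7522 F2262
G01 X142.1259 Y122.7620
G01 X160.0668 Y67.8170
M5
G00 X16.6033 Y51.9119
M4 S161
G01 X33.1807 Y77.7810 F2262
G01 X52.8091 Y98.5520
G01 X75.4887 Y114.2248
G01 X101.2195 Y124.7994
G01 X130.0013 Y130.2759
M5
G00 X196.5399 Y121.3885
M4 S161
G01 X195.1804 Y125.5726 F2262
G01 X191.6212 Y128.1585
G01 X187.2218 Y128.1585
G01 X183.6626 Y125.5726
G01 X182.3031 Y121.3885
G01 X183.6626 Y117.2044
G01 X187.2218 Y114.6185
G01 X191.6212 Y114.6185
G01 X195.1804 Y117.2044
G01 X196.5399 Y121.3885
M5
G00 X138.8439 Y92.7878
M4 S161
G01 X128.1763 Y125.6194 F2262
G01 X100.2481 Y145.9104
G01 X65.7269 Y145.9104
G01 X37.7987 Y125.6194
G01 X27.1311 Y92.7878
G01 X37.7987 Y59.9562
G01 X65.7269 Y39.6652
G01 X100.2481 Y39.6652
G01 X128.1763 Y59.9562
G01 X138.8439 Y92.7878
M5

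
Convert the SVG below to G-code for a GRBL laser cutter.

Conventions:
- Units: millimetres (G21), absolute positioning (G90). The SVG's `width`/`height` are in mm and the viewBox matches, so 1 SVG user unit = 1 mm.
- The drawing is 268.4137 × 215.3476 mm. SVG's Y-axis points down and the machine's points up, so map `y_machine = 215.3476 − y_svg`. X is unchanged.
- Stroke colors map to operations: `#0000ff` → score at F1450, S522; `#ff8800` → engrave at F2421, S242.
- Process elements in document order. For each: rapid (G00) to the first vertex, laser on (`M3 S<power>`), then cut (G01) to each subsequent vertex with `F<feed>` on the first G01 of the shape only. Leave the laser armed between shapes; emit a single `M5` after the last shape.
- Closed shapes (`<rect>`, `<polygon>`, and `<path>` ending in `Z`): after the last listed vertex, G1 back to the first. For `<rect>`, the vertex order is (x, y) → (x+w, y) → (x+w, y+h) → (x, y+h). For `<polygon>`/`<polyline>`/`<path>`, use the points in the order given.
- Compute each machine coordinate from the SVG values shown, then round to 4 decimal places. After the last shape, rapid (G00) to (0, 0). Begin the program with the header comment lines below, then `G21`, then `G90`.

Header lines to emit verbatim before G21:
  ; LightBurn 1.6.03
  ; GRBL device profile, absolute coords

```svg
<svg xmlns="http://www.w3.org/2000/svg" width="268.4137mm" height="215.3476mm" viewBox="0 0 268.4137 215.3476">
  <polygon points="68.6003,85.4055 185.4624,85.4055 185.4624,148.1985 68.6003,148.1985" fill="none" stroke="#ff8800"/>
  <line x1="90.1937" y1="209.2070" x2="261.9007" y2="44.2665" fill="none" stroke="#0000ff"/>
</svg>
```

1 u = 1 mm; y_m = 215.3476 − y.

[1] `<polygon>` rectangle, #ff8800→engrave S242 F2421: (68.6003,129.9421) → (185.4624,129.9421) → (185.4624,67.1491) → (68.6003,67.1491) → (68.6003,129.9421) (closed)

[2] `<line>` line segment, #0000ff→score S522 F1450: (90.1937,6.1406) → (261.9007,171.0811)

; LightBurn 1.6.03
; GRBL device profile, absolute coords
G21
G90
G00 X68.6003 Y129.9421
M3 S242
G01 X185.4624 Y129.9421 F2421
G01 X185.4624 Y67.1491
G01 X68.6003 Y67.1491
G01 X68.6003 Y129.9421
G00 X90.1937 Y6.1406
M3 S522
G01 X261.9007 Y171.0811 F1450
M5
G00 X0.0000 Y0.0000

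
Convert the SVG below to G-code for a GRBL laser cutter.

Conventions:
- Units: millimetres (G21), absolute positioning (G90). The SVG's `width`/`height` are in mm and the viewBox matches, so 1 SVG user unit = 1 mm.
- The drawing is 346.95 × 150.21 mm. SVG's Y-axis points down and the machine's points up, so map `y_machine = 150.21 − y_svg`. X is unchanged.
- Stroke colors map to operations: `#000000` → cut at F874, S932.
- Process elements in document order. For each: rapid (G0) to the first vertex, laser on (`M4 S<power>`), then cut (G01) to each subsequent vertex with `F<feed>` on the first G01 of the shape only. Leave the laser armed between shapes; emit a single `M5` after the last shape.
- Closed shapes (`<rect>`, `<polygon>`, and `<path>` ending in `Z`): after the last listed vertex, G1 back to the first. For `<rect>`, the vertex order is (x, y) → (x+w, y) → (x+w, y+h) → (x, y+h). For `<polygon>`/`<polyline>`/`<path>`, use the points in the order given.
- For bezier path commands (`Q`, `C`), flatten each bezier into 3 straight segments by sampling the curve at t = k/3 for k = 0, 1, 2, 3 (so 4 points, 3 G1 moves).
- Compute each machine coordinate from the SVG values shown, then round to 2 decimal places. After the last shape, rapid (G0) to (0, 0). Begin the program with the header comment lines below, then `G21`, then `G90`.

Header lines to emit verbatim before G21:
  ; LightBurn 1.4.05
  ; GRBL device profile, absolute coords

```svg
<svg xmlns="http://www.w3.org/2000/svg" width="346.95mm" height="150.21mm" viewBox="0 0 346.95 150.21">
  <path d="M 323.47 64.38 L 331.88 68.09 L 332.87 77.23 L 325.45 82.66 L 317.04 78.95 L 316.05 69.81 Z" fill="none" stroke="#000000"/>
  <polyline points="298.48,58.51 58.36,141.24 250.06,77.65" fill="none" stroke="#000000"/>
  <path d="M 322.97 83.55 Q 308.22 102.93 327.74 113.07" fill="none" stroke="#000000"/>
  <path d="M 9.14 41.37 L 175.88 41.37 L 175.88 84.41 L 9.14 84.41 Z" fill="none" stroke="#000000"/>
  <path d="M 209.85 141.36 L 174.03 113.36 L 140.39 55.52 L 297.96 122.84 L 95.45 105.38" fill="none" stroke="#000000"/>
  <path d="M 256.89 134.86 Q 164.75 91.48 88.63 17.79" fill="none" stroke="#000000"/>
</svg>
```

; LightBurn 1.4.05
; GRBL device profile, absolute coords
G21
G90
G0 X323.47 Y85.83
M4 S932
G01 X331.88 Y82.12 F874
G01 X332.87 Y72.98
G01 X325.45 Y67.55
G01 X317.04 Y71.26
G01 X316.05 Y80.40
G01 X323.47 Y85.83
G0 X298.48 Y91.70
M4 S932
G01 X58.36 Y8.97 F874
G01 X250.06 Y72.56
G0 X322.97 Y66.66
M4 S932
G01 X316.94 Y54.77 F874
G01 X318.53 Y44.93
G01 X327.74 Y37.14
G0 X9.14 Y108.84
M4 S932
G01 X175.88 Y108.84 F874
G01 X175.88 Y65.80
G01 X9.14 Y65.80
G01 X9.14 Y108.84
G0 X209.85 Y8.85
M4 S932
G01 X174.03 Y36.85 F874
G01 X140.39 Y94.69
G01 X297.96 Y27.37
G01 X95.45 Y44.83
G0 X256.89 Y15.35
M4 S932
G01 X197.24 Y47.64 F874
G01 X141.16 Y86.66
G01 X88.63 Y132.42
M5
G0 X0.00 Y0.00

1 u = 1 mm; y_m = 150.21 − y.

[1] `<path>` regular polygon, #000000→cut S932 F874: (323.47,85.83) → (331.88,82.12) → (332.87,72.98) → (325.45,67.55) → (317.04,71.26) → (316.05,80.40) → (323.47,85.83) (closed)

[2] `<polyline>` open polyline, #000000→cut S932 F874: (298.48,91.70) → (58.36,8.97) → (250.06,72.56)

[3] `<path>` quadratic bezier, #000000→cut S932 F874: (322.97,66.66) → (316.94,54.77) → (318.53,44.93) → (327.74,37.14)

[4] `<path>` rectangle, #000000→cut S932 F874: (9.14,108.84) → (175.88,108.84) → (175.88,65.80) → (9.14,65.80) → (9.14,108.84) (closed)

[5] `<path>` open polyline, #000000→cut S932 F874: (209.85,8.85) → (174.03,36.85) → (140.39,94.69) → (297.96,27.37) → (95.45,44.83)

[6] `<path>` quadratic bezier, #000000→cut S932 F874: (256.89,15.35) → (197.24,47.64) → (141.16,86.66) → (88.63,132.42)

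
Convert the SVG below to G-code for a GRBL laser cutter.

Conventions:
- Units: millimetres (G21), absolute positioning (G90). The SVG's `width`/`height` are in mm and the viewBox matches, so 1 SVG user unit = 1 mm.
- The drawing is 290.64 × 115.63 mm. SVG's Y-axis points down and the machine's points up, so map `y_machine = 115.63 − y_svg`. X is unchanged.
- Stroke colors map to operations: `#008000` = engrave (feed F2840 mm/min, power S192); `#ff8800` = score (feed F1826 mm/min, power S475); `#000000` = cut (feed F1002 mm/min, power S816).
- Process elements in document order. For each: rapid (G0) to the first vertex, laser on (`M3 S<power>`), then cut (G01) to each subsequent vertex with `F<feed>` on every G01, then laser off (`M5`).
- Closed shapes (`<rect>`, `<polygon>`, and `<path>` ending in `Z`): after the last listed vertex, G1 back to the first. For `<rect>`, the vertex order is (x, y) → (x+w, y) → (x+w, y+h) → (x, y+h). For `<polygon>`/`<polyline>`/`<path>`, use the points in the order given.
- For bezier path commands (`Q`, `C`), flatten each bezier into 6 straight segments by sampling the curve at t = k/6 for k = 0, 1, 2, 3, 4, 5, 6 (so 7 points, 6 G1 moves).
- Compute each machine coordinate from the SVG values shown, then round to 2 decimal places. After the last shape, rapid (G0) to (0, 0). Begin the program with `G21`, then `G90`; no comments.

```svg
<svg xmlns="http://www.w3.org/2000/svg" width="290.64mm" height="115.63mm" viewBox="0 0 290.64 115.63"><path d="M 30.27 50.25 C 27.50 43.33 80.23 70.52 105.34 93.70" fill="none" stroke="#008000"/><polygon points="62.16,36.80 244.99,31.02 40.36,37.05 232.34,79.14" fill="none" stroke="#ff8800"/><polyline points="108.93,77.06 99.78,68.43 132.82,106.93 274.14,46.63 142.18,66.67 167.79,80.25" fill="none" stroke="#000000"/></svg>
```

G21
G90
G0 X30.27 Y65.38
M3 S192
G01 X33.13 Y66.17 F2840
G01 X42.92 Y62.34 F2840
G01 X57.35 Y54.94 F2840
G01 X74.10 Y45.03 F2840
G01 X90.87 Y33.68 F2840
G01 X105.34 Y21.93 F2840
M5
G0 X62.16 Y78.83
M3 S475
G01 X244.99 Y84.61 F1826
G01 X40.36 Y78.58 F1826
G01 X232.34 Y36.49 F1826
G01 X62.16 Y78.83 F1826
M5
G0 X108.93 Y38.57
M3 S816
G01 X99.78 Y47.20 F1002
G01 X132.82 Y8.70 F1002
G01 X274.14 Y69.00 F1002
G01 X142.18 Y48.96 F1002
G01 X167.79 Y35.38 F1002
M5
G0 X0.00 Y0.00

viewBox `0 0 290.64 115.63` with mm width/height → 1 unit = 1 mm. Flip: y_m = 115.63 − y_svg.

**Shape 1** — `<path>` cubic bezier, stroke `#008000` → engrave (S192, F2840). Control points (SVG): P0=(30.27,50.25), P1=(27.50,43.33), P2=(80.23,70.52), P3=(105.34,93.70); sampled at t=k/6. Machine vertices: (30.27,65.38) → (33.13,66.17) → (42.92,62.34) → (57.35,54.94) → (74.10,45.03) → (90.87,33.68) → (105.34,21.93). Open path.

**Shape 2** — `<polygon>` closed polygon, stroke `#ff8800` → score (S475, F1826). Machine vertices: (62.16,78.83) → (244.99,84.61) → (40.36,78.58) → (232.34,36.49) → (62.16,78.83). Closed: final G1 returns to the first vertex.

**Shape 3** — `<polyline>` open polyline, stroke `#000000` → cut (S816, F1002). Machine vertices: (108.93,38.57) → (99.78,47.20) → (132.82,8.70) → (274.14,69.00) → (142.18,48.96) → (167.79,35.38). Open path.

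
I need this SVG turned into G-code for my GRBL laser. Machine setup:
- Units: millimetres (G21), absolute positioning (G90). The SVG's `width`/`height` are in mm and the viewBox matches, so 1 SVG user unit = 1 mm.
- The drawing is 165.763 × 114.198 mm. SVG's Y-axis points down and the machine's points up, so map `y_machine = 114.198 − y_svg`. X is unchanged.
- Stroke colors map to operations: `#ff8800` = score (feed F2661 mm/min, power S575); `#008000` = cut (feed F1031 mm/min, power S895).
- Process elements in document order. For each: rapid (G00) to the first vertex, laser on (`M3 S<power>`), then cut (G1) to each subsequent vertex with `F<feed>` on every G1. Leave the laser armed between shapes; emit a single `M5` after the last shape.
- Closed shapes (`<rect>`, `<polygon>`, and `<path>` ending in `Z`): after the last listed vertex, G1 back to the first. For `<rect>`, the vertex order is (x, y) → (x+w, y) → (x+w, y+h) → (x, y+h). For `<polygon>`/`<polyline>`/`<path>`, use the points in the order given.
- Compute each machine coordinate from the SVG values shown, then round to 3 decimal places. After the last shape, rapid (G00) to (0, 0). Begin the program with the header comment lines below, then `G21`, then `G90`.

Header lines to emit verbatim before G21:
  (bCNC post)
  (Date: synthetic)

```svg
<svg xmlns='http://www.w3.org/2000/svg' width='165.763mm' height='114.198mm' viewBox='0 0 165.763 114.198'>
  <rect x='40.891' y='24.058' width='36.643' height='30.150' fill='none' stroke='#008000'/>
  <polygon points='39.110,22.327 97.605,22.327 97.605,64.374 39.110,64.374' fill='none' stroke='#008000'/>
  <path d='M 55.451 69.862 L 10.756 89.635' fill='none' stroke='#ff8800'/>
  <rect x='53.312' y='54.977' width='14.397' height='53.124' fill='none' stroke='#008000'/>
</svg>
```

Since the viewBox matches the mm dimensions, user units are millimetres directly. The only transform is the Y-flip y_m = 114.198 − y_svg.

Shape 1 is a rectangle drawn with `<rect>`. Its stroke #008000 means cut at S895, F1031. After flipping Y the toolpath is (40.891,90.140) → (77.534,90.140) → (77.534,59.990) → (40.891,59.990) → (40.891,90.140), returning to the start.

Shape 2 is a rectangle drawn with `<polygon>`. Its stroke #008000 means cut at S895, F1031. After flipping Y the toolpath is (39.110,91.871) → (97.605,91.871) → (97.605,49.824) → (39.110,49.824) → (39.110,91.871), returning to the start.

Shape 3 is a line segment drawn with `<path>`. Its stroke #ff8800 means score at S575, F2661. After flipping Y the toolpath is (55.451,44.336) → (10.756,24.563).

Shape 4 is a rectangle drawn with `<rect>`. Its stroke #008000 means cut at S895, F1031. After flipping Y the toolpath is (53.312,59.221) → (67.709,59.221) → (67.709,6.097) → (53.312,6.097) → (53.312,59.221), returning to the start.

(bCNC post)
(Date: synthetic)
G21
G90
G00 X40.891 Y90.140
M3 S895
G1 X77.534 Y90.140 F1031
G1 X77.534 Y59.990 F1031
G1 X40.891 Y59.990 F1031
G1 X40.891 Y90.140 F1031
G00 X39.110 Y91.871
M3 S895
G1 X97.605 Y91.871 F1031
G1 X97.605 Y49.824 F1031
G1 X39.110 Y49.824 F1031
G1 X39.110 Y91.871 F1031
G00 X55.451 Y44.336
M3 S575
G1 X10.756 Y24.563 F2661
G00 X53.312 Y59.221
M3 S895
G1 X67.709 Y59.221 F1031
G1 X67.709 Y6.097 F1031
G1 X53.312 Y6.097 F1031
G1 X53.312 Y59.221 F1031
M5
G00 X0.000 Y0.000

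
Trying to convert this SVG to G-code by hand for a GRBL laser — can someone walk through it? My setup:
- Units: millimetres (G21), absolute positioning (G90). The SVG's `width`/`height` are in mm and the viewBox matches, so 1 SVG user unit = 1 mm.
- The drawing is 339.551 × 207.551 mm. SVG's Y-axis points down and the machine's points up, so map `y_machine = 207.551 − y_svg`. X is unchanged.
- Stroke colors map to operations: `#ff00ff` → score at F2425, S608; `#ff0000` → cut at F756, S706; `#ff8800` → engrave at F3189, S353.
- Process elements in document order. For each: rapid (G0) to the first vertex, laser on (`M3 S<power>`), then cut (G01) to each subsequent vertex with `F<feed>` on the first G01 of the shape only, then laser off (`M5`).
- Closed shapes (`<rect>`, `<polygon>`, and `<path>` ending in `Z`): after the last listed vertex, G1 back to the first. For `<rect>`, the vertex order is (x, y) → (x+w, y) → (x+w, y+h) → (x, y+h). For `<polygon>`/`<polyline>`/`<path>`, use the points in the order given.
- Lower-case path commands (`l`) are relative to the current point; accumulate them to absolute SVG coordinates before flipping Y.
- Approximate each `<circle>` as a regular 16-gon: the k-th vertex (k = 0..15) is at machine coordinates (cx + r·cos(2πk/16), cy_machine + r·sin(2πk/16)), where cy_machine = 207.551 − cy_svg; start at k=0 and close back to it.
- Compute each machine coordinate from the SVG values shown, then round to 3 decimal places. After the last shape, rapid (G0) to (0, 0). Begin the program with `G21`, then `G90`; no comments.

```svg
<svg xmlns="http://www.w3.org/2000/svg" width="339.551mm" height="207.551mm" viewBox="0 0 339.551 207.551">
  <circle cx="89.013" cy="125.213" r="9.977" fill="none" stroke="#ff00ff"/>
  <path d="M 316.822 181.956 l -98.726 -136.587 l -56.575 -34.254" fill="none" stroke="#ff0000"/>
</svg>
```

G21
G90
G0 X98.990 Y82.338
M3 S608
G01 X98.231 Y86.156 F2425
G01 X96.068 Y89.393
G01 X92.831 Y91.556
G01 X89.013 Y92.315
G01 X85.195 Y91.556
G01 X81.958 Y89.393
G01 X79.795 Y86.156
G01 X79.036 Y82.338
G01 X79.795 Y78.520
G01 X81.958 Y75.283
G01 X85.195 Y73.120
G01 X89.013 Y72.361
G01 X92.831 Y73.120
G01 X96.068 Y75.283
G01 X98.231 Y78.520
G01 X98.990 Y82.338
M5
G0 X316.822 Y25.595
M3 S706
G01 X218.096 Y162.182 F756
G01 X161.521 Y196.436
M5
G0 X0.000 Y0.000

viewBox `0 0 339.551 207.551` with mm width/height → 1 unit = 1 mm. Flip: y_m = 207.551 − y_svg.

**Shape 1** — `<circle>` circle, stroke `#ff00ff` → score (S608, F2425). Machine vertices: (98.990,82.338) → (98.231,86.156) → (96.068,89.393) → (92.831,91.556) → (89.013,92.315) → (85.195,91.556) → (81.958,89.393) → (79.795,86.156) → (79.036,82.338) → (79.795,78.520) → (81.958,75.283) → (85.195,73.120) → (89.013,72.361) → (92.831,73.120) → (96.068,75.283) → (98.231,78.520) → (98.990,82.338). Closed: final G1 returns to the first vertex.

**Shape 2** — `<path>` open polyline, stroke `#ff0000` → cut (S706, F756). Machine vertices: (316.822,25.595) → (218.096,162.182) → (161.521,196.436). Open path.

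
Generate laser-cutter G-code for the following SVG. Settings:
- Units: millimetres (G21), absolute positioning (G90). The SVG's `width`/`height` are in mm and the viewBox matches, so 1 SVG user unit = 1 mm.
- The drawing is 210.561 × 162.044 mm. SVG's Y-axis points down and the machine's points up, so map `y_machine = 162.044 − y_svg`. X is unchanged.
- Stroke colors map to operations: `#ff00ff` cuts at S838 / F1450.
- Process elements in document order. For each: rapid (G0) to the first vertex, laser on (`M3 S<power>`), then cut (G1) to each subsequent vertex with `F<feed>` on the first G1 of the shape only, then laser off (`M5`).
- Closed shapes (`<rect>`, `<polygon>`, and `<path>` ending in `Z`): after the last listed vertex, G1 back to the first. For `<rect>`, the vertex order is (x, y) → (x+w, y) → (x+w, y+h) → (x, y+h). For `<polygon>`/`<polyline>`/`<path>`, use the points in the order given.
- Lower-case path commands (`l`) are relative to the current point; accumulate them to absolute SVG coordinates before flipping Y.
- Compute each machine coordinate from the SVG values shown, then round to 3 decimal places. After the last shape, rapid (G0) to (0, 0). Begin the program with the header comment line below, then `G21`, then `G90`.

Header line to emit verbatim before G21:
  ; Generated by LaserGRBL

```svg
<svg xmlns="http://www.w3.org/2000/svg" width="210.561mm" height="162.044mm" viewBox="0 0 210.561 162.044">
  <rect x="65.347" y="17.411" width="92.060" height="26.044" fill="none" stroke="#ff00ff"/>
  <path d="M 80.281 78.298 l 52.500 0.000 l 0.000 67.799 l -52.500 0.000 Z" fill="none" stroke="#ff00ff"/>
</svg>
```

; Generated by LaserGRBL
G21
G90
G0 X65.347 Y144.633
M3 S838
G1 X157.407 Y144.633 F1450
G1 X157.407 Y118.589
G1 X65.347 Y118.589
G1 X65.347 Y144.633
M5
G0 X80.281 Y83.746
M3 S838
G1 X132.781 Y83.746 F1450
G1 X132.781 Y15.947
G1 X80.281 Y15.947
G1 X80.281 Y83.746
M5
G0 X0.000 Y0.000

1 u = 1 mm; y_m = 162.044 − y.

[1] `<rect>` rectangle, #ff00ff→cut S838 F1450: (65.347,144.633) → (157.407,144.633) → (157.407,118.589) → (65.347,118.589) → (65.347,144.633) (closed)

[2] `<path>` rectangle, #ff00ff→cut S838 F1450: (80.281,83.746) → (132.781,83.746) → (132.781,15.947) → (80.281,15.947) → (80.281,83.746) (closed)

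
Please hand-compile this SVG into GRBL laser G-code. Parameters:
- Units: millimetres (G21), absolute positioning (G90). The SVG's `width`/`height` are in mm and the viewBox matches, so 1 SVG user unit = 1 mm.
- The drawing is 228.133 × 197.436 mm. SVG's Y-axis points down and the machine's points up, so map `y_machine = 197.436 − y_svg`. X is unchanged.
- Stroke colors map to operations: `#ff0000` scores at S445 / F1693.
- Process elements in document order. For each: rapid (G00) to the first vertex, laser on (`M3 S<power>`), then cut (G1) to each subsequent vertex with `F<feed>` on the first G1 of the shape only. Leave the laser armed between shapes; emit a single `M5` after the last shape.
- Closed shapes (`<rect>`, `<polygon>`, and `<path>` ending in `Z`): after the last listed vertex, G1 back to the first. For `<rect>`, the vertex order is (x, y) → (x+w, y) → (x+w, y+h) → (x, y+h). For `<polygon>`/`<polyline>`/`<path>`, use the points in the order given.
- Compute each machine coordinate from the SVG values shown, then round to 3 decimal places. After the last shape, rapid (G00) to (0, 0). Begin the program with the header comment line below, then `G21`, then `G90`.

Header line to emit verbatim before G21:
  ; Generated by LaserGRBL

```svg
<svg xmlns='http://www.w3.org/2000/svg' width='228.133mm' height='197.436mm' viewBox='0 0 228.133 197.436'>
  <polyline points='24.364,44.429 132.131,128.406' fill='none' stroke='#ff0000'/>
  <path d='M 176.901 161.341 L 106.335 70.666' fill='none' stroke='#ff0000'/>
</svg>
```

; Generated by LaserGRBL
G21
G90
G00 X24.364 Y153.007
M3 S445
G1 X132.131 Y69.030 F1693
G00 X176.901 Y36.095
M3 S445
G1 X106.335 Y126.770 F1693
M5
G00 X0.000 Y0.000

1 u = 1 mm; y_m = 197.436 − y.

[1] `<polyline>` line segment, #ff0000→score S445 F1693: (24.364,153.007) → (132.131,69.030)

[2] `<path>` line segment, #ff0000→score S445 F1693: (176.901,36.095) → (106.335,126.770)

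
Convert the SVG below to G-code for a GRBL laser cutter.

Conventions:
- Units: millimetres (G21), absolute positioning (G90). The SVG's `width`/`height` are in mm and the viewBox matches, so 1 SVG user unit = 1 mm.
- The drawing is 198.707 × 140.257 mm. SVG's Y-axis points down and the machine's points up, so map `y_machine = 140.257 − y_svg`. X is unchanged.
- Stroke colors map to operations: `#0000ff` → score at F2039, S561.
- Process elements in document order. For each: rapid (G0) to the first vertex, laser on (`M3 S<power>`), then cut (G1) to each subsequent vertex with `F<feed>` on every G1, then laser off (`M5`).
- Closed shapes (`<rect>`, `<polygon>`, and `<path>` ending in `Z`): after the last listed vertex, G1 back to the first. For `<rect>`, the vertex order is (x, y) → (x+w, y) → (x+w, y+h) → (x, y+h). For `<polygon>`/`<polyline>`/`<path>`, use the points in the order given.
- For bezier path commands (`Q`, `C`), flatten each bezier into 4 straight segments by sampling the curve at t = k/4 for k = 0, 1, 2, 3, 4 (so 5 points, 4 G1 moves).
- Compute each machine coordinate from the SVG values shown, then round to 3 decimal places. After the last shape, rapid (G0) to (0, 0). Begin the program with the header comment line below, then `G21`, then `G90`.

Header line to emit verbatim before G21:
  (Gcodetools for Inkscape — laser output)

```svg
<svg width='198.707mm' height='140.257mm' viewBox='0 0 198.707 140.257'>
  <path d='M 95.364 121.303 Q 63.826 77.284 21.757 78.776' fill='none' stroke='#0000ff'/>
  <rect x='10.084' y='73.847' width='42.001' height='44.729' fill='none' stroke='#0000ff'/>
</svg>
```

(Gcodetools for Inkscape — laser output)
G21
G90
G0 X95.364 Y18.954
M3 S561
G1 X78.937 Y38.119 F2039
G1 X61.193 Y51.595 F2039
G1 X42.133 Y59.383 F2039
G1 X21.757 Y61.481 F2039
M5
G0 X10.084 Y66.410
M3 S561
G1 X52.085 Y66.410 F2039
G1 X52.085 Y21.681 F2039
G1 X10.084 Y21.681 F2039
G1 X10.084 Y66.410 F2039
M5
G0 X0.000 Y0.000

1 u = 1 mm; y_m = 140.257 − y.

[1] `<path>` quadratic bezier, #0000ff→score S561 F2039: (95.364,18.954) → (78.937,38.119) → (61.193,51.595) → (42.133,59.383) → (21.757,61.481)

[2] `<rect>` rectangle, #0000ff→score S561 F2039: (10.084,66.410) → (52.085,66.410) → (52.085,21.681) → (10.084,21.681) → (10.084,66.410) (closed)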